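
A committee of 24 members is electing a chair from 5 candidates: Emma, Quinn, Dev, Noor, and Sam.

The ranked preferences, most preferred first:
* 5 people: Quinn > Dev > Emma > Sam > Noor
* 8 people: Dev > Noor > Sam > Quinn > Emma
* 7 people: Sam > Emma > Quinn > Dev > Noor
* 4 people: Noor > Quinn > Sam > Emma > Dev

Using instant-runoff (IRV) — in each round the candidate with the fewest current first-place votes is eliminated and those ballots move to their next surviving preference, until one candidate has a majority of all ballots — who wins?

Round 1: Emma 0, Quinn 5, Dev 8, Noor 4, Sam 7. Emma eliminated.
Round 2: Quinn 5, Dev 8, Noor 4, Sam 7. Noor eliminated.
Round 3: Quinn 9, Dev 8, Sam 7. Sam eliminated.
Round 4: Quinn 16, Dev 8. Quinn has a majority (≥13).

Quinn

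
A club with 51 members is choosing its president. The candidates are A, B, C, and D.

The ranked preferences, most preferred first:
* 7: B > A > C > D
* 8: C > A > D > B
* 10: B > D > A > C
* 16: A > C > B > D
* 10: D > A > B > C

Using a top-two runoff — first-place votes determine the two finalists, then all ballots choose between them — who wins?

Round 1 first-place votes: A 16, B 17, C 8, D 10. B and A advance.
Runoff: B is ranked above A on 17 ballots, A above B on 34.

A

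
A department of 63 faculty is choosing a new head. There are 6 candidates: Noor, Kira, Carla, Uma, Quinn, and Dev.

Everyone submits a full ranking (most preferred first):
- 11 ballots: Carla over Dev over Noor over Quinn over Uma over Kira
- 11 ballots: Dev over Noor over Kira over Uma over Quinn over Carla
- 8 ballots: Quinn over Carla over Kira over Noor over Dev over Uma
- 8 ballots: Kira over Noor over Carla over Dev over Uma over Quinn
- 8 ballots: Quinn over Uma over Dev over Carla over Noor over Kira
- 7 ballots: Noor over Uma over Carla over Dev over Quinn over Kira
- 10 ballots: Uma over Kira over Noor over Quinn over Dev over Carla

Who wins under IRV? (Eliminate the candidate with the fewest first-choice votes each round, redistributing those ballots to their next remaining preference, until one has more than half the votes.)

Uma

Round 1: Noor 7, Kira 8, Carla 11, Uma 10, Quinn 16, Dev 11. Noor eliminated.
Round 2: Kira 8, Carla 11, Uma 17, Quinn 16, Dev 11. Kira eliminated.
Round 3: Carla 19, Uma 17, Quinn 16, Dev 11. Dev eliminated.
Round 4: Carla 19, Uma 28, Quinn 16. Quinn eliminated.
Round 5: Carla 27, Uma 36. Uma has a majority (≥32).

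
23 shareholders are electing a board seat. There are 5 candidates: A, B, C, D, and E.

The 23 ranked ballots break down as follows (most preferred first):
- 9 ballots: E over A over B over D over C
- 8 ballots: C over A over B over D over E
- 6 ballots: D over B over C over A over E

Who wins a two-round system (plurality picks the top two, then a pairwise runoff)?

C

Round 1 first-place votes: A 0, B 0, C 8, D 6, E 9. E and C advance.
Runoff: E is ranked above C on 9 ballots, C above E on 14.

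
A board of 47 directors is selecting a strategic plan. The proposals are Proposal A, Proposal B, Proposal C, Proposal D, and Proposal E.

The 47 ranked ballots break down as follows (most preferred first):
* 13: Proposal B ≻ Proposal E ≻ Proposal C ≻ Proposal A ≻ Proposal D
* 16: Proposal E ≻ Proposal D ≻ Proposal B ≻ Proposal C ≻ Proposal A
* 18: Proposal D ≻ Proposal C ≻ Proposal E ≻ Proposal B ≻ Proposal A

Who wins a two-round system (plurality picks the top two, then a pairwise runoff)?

Round 1 first-place votes: Proposal A 0, Proposal B 13, Proposal C 0, Proposal D 18, Proposal E 16. Proposal D and Proposal E advance.
Runoff: Proposal D is ranked above Proposal E on 18 ballots, Proposal E above Proposal D on 29.

Proposal E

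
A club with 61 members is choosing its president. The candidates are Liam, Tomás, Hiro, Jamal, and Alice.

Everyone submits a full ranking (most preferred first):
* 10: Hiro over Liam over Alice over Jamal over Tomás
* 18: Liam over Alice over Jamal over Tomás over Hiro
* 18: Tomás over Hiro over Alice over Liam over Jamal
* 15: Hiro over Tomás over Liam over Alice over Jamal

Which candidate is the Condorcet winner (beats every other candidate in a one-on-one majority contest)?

Tomás

Tomás vs Liam: 33–28
Tomás vs Hiro: 36–25
Tomás vs Jamal: 33–28
Tomás vs Alice: 33–28
Tomás beats every other candidate.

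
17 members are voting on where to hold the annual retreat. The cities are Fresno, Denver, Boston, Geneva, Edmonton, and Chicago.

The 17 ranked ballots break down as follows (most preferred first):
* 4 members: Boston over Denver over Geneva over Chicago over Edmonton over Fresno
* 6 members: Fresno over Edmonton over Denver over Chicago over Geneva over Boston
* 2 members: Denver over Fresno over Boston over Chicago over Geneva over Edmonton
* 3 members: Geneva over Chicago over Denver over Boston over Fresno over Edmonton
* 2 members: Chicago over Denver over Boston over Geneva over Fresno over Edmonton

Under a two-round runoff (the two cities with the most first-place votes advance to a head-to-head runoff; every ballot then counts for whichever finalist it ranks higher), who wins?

Round 1 first-place votes: Fresno 6, Denver 2, Boston 4, Geneva 3, Edmonton 0, Chicago 2. Fresno and Boston advance.
Runoff: Fresno is ranked above Boston on 8 ballots, Boston above Fresno on 9.

Boston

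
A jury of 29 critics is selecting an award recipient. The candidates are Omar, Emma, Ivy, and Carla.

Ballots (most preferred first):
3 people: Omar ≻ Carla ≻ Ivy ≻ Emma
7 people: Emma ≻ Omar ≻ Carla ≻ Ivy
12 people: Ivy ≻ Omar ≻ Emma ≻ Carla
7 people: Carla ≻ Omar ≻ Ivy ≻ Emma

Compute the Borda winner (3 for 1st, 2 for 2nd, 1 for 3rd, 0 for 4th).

Omar

Omar: 3×3 + 7×2 + 12×2 + 7×2 = 61
Emma: 3×0 + 7×3 + 12×1 + 7×0 = 33
Ivy: 3×1 + 7×0 + 12×3 + 7×1 = 46
Carla: 3×2 + 7×1 + 12×0 + 7×3 = 34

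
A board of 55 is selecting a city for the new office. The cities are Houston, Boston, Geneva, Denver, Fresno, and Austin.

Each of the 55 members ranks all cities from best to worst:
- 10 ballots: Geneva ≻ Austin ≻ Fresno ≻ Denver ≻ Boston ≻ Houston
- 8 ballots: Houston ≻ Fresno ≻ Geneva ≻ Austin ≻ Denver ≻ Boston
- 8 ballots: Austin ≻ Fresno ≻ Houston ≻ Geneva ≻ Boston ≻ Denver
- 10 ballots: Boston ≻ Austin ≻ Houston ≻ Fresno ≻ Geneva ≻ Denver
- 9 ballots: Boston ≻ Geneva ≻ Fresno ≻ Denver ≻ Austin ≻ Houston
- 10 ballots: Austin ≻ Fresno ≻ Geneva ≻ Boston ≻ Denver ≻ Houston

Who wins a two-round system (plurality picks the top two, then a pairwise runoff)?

Round 1 first-place votes: Houston 8, Boston 19, Geneva 10, Denver 0, Fresno 0, Austin 18. Boston and Austin advance.
Runoff: Boston is ranked above Austin on 19 ballots, Austin above Boston on 36.

Austin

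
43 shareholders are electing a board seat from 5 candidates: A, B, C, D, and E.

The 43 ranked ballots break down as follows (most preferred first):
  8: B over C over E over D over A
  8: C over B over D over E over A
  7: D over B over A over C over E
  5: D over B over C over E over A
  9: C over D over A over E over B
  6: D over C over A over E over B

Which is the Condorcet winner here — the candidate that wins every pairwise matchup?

C

C vs A: 36–7
C vs B: 23–20
C vs D: 25–18
C vs E: 43–0
C beats every other candidate.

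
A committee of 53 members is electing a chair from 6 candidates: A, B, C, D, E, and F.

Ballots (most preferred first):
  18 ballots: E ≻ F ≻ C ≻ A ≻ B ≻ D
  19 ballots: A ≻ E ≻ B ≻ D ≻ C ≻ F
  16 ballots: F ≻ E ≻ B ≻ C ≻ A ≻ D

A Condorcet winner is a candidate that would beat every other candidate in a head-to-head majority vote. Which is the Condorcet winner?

E

E vs A: 34–19
E vs B: 53–0
E vs C: 53–0
E vs D: 53–0
E vs F: 37–16
E beats every other candidate.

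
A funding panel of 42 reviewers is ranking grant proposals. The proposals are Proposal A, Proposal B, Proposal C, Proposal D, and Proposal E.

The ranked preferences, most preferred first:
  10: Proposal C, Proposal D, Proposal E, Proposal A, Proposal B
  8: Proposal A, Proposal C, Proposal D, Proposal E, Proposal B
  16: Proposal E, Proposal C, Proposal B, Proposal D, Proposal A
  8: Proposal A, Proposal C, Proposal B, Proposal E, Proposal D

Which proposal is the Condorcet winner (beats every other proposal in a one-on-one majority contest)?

Proposal C

Proposal C vs Proposal A: 26–16
Proposal C vs Proposal B: 42–0
Proposal C vs Proposal D: 42–0
Proposal C vs Proposal E: 26–16
Proposal C beats every other proposal.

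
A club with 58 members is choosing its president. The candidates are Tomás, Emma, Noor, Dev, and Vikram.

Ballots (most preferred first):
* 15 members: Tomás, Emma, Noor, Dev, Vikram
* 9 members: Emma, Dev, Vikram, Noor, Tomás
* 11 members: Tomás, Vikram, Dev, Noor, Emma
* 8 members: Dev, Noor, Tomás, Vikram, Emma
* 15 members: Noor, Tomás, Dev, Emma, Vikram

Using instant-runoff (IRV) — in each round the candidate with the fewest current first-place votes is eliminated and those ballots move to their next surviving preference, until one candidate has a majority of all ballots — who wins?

Noor

Round 1: Tomás 26, Emma 9, Noor 15, Dev 8, Vikram 0. Vikram eliminated.
Round 2: Tomás 26, Emma 9, Noor 15, Dev 8. Dev eliminated.
Round 3: Tomás 26, Emma 9, Noor 23. Emma eliminated.
Round 4: Tomás 26, Noor 32. Noor has a majority (≥30).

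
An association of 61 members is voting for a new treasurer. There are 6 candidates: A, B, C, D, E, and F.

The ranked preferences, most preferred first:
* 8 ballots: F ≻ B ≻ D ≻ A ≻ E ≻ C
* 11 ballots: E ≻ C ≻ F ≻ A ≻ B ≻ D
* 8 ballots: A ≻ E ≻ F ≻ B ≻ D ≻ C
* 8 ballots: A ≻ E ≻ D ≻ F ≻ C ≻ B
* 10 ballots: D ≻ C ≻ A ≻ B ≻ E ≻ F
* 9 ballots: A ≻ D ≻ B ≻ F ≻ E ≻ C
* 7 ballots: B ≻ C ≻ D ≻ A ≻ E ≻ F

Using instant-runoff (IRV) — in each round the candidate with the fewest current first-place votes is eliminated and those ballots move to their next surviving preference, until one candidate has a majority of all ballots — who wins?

Round 1: A 25, B 7, C 0, D 10, E 11, F 8. C eliminated.
Round 2: A 25, B 7, D 10, E 11, F 8. B eliminated.
Round 3: A 25, D 17, E 11, F 8. F eliminated.
Round 4: A 25, D 25, E 11. E eliminated.
Round 5: A 36, D 25. A has a majority (≥31).

A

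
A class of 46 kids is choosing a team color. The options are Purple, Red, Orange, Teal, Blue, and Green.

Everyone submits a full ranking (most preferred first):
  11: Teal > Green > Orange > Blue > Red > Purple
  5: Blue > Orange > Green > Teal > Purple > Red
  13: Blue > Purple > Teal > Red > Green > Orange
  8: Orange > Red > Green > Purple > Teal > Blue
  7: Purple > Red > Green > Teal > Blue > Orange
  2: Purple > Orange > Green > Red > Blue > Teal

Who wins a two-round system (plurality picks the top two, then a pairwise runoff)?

Round 1 first-place votes: Purple 9, Red 0, Orange 8, Teal 11, Blue 18, Green 0. Blue and Teal advance.
Runoff: Blue is ranked above Teal on 20 ballots, Teal above Blue on 26.

Teal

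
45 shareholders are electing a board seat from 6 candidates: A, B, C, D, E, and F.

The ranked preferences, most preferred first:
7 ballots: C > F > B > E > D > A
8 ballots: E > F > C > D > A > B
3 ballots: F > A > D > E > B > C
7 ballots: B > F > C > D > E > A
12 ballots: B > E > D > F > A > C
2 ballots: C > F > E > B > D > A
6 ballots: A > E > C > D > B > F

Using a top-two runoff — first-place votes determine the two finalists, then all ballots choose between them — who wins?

Round 1 first-place votes: A 6, B 19, C 9, D 0, E 8, F 3. B and C advance.
Runoff: B is ranked above C on 22 ballots, C above B on 23.

C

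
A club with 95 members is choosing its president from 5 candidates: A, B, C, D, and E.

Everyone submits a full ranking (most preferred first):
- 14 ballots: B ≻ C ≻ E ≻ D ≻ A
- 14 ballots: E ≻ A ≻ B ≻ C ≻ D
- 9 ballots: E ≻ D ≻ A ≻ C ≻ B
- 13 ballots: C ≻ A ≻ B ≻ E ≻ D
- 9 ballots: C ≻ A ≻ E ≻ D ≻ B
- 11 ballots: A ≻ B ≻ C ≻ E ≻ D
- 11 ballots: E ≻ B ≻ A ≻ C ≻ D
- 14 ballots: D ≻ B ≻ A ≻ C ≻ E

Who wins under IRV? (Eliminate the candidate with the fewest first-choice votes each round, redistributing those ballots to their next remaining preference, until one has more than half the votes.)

Round 1: A 11, B 14, C 22, D 14, E 34. A eliminated.
Round 2: B 25, C 22, D 14, E 34. D eliminated.
Round 3: B 39, C 22, E 34. C eliminated.
Round 4: B 52, E 43. B has a majority (≥48).

B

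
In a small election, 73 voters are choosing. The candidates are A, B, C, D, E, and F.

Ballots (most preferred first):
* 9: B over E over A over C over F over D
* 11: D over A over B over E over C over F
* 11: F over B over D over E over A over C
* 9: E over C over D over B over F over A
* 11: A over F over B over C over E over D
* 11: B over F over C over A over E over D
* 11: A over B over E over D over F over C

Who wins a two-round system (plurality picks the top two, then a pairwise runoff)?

Round 1 first-place votes: A 22, B 20, C 0, D 11, E 9, F 11. A and B advance.
Runoff: A is ranked above B on 33 ballots, B above A on 40.

B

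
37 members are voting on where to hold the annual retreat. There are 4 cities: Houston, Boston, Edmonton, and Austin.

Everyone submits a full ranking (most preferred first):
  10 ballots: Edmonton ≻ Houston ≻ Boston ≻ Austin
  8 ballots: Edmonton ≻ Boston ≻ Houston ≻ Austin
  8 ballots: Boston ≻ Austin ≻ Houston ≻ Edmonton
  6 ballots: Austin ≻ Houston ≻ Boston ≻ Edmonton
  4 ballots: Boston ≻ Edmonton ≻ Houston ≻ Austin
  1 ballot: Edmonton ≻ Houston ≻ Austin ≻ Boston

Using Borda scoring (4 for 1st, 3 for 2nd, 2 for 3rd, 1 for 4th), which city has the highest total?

Boston

Houston: 10×3 + 8×2 + 8×2 + 6×3 + 4×2 + 1×3 = 91
Boston: 10×2 + 8×3 + 8×4 + 6×2 + 4×4 + 1×1 = 105
Edmonton: 10×4 + 8×4 + 8×1 + 6×1 + 4×3 + 1×4 = 102
Austin: 10×1 + 8×1 + 8×3 + 6×4 + 4×1 + 1×2 = 72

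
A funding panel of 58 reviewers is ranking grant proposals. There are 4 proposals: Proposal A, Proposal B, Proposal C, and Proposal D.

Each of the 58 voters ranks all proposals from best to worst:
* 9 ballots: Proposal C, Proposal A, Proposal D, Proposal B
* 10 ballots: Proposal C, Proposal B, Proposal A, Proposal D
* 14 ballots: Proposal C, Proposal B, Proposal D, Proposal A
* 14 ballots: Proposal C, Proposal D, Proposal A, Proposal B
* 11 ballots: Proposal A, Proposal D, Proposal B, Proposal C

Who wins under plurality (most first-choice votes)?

First-place votes: Proposal A 11, Proposal B 0, Proposal C 47, Proposal D 0.

Proposal C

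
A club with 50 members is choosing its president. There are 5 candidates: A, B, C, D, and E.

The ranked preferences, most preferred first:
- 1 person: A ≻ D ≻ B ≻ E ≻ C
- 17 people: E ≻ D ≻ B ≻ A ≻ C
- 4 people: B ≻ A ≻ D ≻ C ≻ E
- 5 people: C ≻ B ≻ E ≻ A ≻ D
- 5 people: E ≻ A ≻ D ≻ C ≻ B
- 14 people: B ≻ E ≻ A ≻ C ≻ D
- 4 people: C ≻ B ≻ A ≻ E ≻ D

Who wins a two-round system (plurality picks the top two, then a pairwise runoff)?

Round 1 first-place votes: A 1, B 18, C 9, D 0, E 22. E and B advance.
Runoff: E is ranked above B on 22 ballots, B above E on 28.

B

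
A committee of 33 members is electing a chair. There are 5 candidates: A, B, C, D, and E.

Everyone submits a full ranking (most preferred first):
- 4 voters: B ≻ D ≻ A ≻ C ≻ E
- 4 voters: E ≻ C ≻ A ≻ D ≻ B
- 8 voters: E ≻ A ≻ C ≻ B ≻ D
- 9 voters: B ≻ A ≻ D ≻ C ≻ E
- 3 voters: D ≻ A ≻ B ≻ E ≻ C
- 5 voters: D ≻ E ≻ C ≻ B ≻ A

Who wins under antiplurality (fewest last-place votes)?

C

Last-place votes: A 5, B 4, C 3, D 8, E 13.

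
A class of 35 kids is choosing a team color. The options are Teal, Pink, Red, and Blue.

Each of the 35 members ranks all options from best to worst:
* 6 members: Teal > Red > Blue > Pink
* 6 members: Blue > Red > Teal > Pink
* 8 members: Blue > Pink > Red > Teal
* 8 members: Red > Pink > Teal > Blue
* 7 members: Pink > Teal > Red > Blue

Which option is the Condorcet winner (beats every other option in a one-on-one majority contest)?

Red vs Teal: 22–13
Red vs Pink: 20–15
Red vs Blue: 21–14
Red beats every other option.

Red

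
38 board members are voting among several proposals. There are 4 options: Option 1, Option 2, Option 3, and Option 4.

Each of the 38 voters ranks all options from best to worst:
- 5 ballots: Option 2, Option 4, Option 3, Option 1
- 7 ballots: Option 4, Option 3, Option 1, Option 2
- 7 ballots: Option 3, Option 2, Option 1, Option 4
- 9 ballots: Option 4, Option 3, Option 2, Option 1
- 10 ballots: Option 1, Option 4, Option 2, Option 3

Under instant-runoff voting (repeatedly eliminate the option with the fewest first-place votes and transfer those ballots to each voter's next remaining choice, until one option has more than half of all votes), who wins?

Option 4

Round 1: Option 1 10, Option 2 5, Option 3 7, Option 4 16. Option 2 eliminated.
Round 2: Option 1 10, Option 3 7, Option 4 21. Option 4 has a majority (≥20).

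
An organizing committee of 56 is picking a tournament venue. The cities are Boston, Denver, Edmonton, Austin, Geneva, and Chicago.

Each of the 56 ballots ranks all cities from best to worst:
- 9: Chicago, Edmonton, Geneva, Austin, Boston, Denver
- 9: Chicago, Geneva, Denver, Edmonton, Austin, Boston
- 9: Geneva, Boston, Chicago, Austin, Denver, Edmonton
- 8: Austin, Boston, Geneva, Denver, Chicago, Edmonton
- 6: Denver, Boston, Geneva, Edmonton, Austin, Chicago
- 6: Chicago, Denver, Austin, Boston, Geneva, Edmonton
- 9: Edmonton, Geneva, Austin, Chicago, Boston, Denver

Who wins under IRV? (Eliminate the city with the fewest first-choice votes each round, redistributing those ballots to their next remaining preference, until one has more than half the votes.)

Round 1: Boston 0, Denver 6, Edmonton 9, Austin 8, Geneva 9, Chicago 24. Boston eliminated.
Round 2: Denver 6, Edmonton 9, Austin 8, Geneva 9, Chicago 24. Denver eliminated.
Round 3: Edmonton 9, Austin 8, Geneva 15, Chicago 24. Austin eliminated.
Round 4: Edmonton 9, Geneva 23, Chicago 24. Edmonton eliminated.
Round 5: Geneva 32, Chicago 24. Geneva has a majority (≥29).

Geneva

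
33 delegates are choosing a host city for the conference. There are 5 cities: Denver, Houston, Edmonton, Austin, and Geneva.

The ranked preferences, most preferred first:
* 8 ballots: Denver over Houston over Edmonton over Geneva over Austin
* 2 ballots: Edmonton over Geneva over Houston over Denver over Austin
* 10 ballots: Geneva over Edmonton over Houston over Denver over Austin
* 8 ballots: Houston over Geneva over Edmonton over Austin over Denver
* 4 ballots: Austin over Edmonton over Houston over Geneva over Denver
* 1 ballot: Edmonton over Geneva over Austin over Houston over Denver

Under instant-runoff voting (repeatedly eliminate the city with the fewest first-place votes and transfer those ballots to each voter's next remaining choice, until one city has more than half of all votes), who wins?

Houston

Round 1: Denver 8, Houston 8, Edmonton 3, Austin 4, Geneva 10. Edmonton eliminated.
Round 2: Denver 8, Houston 8, Austin 4, Geneva 13. Austin eliminated.
Round 3: Denver 8, Houston 12, Geneva 13. Denver eliminated.
Round 4: Houston 20, Geneva 13. Houston has a majority (≥17).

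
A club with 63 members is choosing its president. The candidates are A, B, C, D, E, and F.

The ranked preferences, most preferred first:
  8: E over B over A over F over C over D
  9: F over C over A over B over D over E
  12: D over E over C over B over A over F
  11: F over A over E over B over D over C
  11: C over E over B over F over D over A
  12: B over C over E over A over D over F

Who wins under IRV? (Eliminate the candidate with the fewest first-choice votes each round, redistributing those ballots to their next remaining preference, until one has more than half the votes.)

B

Round 1: A 0, B 12, C 11, D 12, E 8, F 20. A eliminated.
Round 2: B 12, C 11, D 12, E 8, F 20. E eliminated.
Round 3: B 20, C 11, D 12, F 20. C eliminated.
Round 4: B 31, D 12, F 20. D eliminated.
Round 5: B 43, F 20. B has a majority (≥32).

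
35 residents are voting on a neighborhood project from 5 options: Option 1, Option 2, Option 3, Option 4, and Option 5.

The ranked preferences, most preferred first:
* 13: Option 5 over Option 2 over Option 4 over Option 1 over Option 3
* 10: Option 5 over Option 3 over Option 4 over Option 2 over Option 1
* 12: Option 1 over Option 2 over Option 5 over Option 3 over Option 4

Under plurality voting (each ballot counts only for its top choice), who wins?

Option 5

First-place votes: Option 1 12, Option 2 0, Option 3 0, Option 4 0, Option 5 23.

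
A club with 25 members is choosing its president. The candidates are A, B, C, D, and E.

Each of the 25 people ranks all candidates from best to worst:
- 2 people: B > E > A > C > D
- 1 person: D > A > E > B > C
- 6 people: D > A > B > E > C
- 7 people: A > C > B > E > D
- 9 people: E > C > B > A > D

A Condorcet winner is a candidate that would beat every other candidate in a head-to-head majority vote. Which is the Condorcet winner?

A vs B: 14–11
A vs C: 16–9
A vs D: 18–7
A vs E: 14–11
A beats every other candidate.

A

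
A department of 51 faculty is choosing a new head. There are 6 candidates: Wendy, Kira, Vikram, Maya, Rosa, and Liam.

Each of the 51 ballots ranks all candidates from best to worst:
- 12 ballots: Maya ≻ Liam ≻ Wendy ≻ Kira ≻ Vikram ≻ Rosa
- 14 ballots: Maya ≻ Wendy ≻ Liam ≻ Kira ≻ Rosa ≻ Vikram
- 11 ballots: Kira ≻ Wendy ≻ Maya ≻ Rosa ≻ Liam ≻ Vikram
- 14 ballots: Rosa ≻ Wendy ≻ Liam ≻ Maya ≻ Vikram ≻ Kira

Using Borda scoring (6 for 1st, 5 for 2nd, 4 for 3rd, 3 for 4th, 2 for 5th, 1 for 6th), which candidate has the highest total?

Wendy: 12×4 + 14×5 + 11×5 + 14×5 = 243
Kira: 12×3 + 14×3 + 11×6 + 14×1 = 158
Vikram: 12×2 + 14×1 + 11×1 + 14×2 = 77
Maya: 12×6 + 14×6 + 11×4 + 14×3 = 242
Rosa: 12×1 + 14×2 + 11×3 + 14×6 = 157
Liam: 12×5 + 14×4 + 11×2 + 14×4 = 194

Wendy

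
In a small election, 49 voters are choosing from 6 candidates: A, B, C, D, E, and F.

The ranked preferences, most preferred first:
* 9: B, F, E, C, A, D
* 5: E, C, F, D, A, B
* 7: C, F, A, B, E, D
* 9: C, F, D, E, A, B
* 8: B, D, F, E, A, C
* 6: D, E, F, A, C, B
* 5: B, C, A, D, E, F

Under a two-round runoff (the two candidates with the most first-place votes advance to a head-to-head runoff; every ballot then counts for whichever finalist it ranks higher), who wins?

C

Round 1 first-place votes: A 0, B 22, C 16, D 6, E 5, F 0. B and C advance.
Runoff: B is ranked above C on 22 ballots, C above B on 27.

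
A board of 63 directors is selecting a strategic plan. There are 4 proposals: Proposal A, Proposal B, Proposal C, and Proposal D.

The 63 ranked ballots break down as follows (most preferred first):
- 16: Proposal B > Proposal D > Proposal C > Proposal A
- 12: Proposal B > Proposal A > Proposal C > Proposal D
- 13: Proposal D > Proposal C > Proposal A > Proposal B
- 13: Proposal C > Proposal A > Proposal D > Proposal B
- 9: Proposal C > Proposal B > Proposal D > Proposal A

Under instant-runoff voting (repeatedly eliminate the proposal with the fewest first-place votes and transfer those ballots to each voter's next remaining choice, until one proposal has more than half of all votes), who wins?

Proposal C

Round 1: Proposal A 0, Proposal B 28, Proposal C 22, Proposal D 13. Proposal A eliminated.
Round 2: Proposal B 28, Proposal C 22, Proposal D 13. Proposal D eliminated.
Round 3: Proposal B 28, Proposal C 35. Proposal C has a majority (≥32).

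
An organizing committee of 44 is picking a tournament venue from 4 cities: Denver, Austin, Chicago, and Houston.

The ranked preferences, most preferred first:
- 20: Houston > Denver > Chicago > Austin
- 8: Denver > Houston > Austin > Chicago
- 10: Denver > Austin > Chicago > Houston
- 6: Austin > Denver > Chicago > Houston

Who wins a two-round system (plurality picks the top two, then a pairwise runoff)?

Denver

Round 1 first-place votes: Denver 18, Austin 6, Chicago 0, Houston 20. Houston and Denver advance.
Runoff: Houston is ranked above Denver on 20 ballots, Denver above Houston on 24.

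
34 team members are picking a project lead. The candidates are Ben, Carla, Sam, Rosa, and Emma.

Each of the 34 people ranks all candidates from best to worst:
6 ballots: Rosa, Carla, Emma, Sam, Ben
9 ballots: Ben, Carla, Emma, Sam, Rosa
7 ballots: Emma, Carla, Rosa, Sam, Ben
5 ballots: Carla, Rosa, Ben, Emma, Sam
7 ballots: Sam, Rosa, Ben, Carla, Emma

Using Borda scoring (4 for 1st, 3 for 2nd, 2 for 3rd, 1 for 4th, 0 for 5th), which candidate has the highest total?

Ben: 6×0 + 9×4 + 7×0 + 5×2 + 7×2 = 60
Carla: 6×3 + 9×3 + 7×3 + 5×4 + 7×1 = 93
Sam: 6×1 + 9×1 + 7×1 + 5×0 + 7×4 = 50
Rosa: 6×4 + 9×0 + 7×2 + 5×3 + 7×3 = 74
Emma: 6×2 + 9×2 + 7×4 + 5×1 + 7×0 = 63

Carla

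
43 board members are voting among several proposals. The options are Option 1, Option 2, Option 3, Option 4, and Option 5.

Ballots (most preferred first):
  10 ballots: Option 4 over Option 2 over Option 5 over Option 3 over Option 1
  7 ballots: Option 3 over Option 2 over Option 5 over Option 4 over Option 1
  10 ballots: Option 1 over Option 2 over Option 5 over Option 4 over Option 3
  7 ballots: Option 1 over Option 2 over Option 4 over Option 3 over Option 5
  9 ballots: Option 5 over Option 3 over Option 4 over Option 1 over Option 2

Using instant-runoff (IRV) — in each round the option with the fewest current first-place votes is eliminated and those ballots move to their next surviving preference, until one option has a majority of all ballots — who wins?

Option 5

Round 1: Option 1 17, Option 2 0, Option 3 7, Option 4 10, Option 5 9. Option 2 eliminated.
Round 2: Option 1 17, Option 3 7, Option 4 10, Option 5 9. Option 3 eliminated.
Round 3: Option 1 17, Option 4 10, Option 5 16. Option 4 eliminated.
Round 4: Option 1 17, Option 5 26. Option 5 has a majority (≥22).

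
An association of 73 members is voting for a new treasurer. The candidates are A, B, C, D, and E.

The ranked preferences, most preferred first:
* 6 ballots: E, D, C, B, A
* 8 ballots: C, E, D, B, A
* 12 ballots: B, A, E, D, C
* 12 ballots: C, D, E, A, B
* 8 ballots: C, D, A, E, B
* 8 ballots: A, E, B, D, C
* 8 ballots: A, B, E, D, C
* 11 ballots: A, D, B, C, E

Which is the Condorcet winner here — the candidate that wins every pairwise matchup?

A vs B: 47–26
A vs C: 39–34
A vs D: 39–34
A vs E: 47–26
A beats every other candidate.

A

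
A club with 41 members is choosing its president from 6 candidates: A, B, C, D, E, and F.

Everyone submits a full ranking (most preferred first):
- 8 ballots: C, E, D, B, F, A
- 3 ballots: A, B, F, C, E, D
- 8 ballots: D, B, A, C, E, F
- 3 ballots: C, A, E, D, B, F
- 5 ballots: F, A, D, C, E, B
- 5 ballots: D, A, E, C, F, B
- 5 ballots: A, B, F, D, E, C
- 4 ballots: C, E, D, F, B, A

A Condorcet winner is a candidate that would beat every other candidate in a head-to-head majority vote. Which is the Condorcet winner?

D

D vs A: 25–16
D vs B: 33–8
D vs C: 23–18
D vs E: 23–18
D vs F: 28–13
D beats every other candidate.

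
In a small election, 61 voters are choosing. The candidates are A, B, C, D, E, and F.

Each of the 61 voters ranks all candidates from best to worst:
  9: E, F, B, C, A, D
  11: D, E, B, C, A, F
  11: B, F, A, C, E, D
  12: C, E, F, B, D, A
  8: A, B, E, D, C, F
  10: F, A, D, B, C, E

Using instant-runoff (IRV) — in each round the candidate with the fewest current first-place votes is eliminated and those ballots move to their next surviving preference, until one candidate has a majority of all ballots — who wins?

F

Round 1: A 8, B 11, C 12, D 11, E 9, F 10. A eliminated.
Round 2: B 19, C 12, D 11, E 9, F 10. E eliminated.
Round 3: B 19, C 12, D 11, F 19. D eliminated.
Round 4: B 30, C 12, F 19. C eliminated.
Round 5: B 30, F 31. F has a majority (≥31).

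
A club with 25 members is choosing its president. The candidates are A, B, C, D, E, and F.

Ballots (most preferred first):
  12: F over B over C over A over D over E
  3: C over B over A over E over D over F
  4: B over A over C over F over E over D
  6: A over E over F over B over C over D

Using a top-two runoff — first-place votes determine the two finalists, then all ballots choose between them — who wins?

Round 1 first-place votes: A 6, B 4, C 3, D 0, E 0, F 12. F and A advance.
Runoff: F is ranked above A on 12 ballots, A above F on 13.

A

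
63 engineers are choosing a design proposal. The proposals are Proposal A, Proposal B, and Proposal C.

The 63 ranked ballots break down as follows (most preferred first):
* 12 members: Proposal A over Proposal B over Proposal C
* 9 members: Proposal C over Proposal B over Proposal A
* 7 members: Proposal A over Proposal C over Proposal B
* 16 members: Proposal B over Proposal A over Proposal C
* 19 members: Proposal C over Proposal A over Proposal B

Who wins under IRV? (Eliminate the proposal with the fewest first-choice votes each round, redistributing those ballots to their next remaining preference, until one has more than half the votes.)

Proposal A

Round 1: Proposal A 19, Proposal B 16, Proposal C 28. Proposal B eliminated.
Round 2: Proposal A 35, Proposal C 28. Proposal A has a majority (≥32).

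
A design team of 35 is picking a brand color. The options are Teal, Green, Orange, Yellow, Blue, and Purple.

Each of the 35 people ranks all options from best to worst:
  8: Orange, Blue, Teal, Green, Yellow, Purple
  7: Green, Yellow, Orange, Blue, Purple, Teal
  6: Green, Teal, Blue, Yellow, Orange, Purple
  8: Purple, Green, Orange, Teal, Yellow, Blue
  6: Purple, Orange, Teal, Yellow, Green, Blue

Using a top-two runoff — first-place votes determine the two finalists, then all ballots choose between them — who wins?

Green

Round 1 first-place votes: Teal 0, Green 13, Orange 8, Yellow 0, Blue 0, Purple 14. Purple and Green advance.
Runoff: Purple is ranked above Green on 14 ballots, Green above Purple on 21.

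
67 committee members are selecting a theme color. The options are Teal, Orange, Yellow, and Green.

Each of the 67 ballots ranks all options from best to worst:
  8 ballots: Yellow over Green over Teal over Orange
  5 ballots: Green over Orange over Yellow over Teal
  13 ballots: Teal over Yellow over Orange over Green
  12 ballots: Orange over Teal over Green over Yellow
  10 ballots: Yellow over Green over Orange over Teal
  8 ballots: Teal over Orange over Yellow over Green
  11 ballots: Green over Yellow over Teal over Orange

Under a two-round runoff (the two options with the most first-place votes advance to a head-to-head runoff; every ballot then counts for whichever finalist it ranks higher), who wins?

Round 1 first-place votes: Teal 21, Orange 12, Yellow 18, Green 16. Teal and Yellow advance.
Runoff: Teal is ranked above Yellow on 33 ballots, Yellow above Teal on 34.

Yellow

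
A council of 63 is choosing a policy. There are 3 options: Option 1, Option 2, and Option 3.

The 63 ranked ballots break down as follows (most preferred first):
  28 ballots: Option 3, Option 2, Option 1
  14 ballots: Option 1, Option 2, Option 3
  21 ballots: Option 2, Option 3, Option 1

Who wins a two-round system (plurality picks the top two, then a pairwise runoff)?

Option 2

Round 1 first-place votes: Option 1 14, Option 2 21, Option 3 28. Option 3 and Option 2 advance.
Runoff: Option 3 is ranked above Option 2 on 28 ballots, Option 2 above Option 3 on 35.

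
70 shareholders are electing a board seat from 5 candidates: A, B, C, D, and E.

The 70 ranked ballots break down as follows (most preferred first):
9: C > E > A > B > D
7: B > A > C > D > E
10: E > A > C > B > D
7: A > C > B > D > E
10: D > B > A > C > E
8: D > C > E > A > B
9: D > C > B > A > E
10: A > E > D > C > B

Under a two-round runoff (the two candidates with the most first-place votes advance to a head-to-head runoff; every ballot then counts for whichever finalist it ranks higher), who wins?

A

Round 1 first-place votes: A 17, B 7, C 9, D 27, E 10. D and A advance.
Runoff: D is ranked above A on 27 ballots, A above D on 43.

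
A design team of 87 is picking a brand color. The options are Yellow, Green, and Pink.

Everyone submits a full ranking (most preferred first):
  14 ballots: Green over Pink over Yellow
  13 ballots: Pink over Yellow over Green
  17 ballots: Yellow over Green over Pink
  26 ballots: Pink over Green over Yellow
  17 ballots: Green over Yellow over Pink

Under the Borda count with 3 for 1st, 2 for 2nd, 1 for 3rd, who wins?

Green

Yellow: 14×1 + 13×2 + 17×3 + 26×1 + 17×2 = 151
Green: 14×3 + 13×1 + 17×2 + 26×2 + 17×3 = 192
Pink: 14×2 + 13×3 + 17×1 + 26×3 + 17×1 = 179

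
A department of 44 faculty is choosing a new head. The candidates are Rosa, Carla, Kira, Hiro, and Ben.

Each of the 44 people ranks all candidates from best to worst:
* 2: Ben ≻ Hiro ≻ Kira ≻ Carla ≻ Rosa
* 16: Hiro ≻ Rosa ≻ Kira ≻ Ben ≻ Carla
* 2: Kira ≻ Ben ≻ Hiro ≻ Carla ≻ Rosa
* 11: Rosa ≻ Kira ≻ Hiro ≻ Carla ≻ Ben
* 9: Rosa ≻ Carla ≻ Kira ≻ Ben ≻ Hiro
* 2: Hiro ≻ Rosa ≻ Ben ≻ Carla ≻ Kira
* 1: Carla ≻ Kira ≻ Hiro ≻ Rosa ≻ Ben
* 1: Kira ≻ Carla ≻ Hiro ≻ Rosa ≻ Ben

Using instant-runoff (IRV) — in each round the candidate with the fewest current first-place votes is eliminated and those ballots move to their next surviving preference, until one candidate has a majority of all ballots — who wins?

Hiro

Round 1: Rosa 20, Carla 1, Kira 3, Hiro 18, Ben 2. Carla eliminated.
Round 2: Rosa 20, Kira 4, Hiro 18, Ben 2. Ben eliminated.
Round 3: Rosa 20, Kira 4, Hiro 20. Kira eliminated.
Round 4: Rosa 20, Hiro 24. Hiro has a majority (≥23).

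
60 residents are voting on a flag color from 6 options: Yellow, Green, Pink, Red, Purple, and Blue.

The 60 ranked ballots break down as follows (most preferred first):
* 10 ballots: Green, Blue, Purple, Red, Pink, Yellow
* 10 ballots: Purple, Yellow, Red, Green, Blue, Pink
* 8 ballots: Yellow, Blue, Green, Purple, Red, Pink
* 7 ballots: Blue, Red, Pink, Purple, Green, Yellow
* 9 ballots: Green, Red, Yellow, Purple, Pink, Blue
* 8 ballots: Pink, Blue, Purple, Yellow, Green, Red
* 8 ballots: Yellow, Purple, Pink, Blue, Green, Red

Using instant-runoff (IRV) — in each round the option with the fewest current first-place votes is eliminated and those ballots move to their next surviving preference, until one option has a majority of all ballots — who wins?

Yellow

Round 1: Yellow 16, Green 19, Pink 8, Red 0, Purple 10, Blue 7. Red eliminated.
Round 2: Yellow 16, Green 19, Pink 8, Purple 10, Blue 7. Blue eliminated.
Round 3: Yellow 16, Green 19, Pink 15, Purple 10. Purple eliminated.
Round 4: Yellow 26, Green 19, Pink 15. Pink eliminated.
Round 5: Yellow 34, Green 26. Yellow has a majority (≥31).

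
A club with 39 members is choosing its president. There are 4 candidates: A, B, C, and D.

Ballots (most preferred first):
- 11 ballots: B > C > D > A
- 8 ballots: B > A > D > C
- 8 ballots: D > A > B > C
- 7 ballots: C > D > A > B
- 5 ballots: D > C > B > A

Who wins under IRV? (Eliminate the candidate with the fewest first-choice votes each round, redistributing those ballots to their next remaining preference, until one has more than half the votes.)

D

Round 1: A 0, B 19, C 7, D 13. A eliminated.
Round 2: B 19, C 7, D 13. C eliminated.
Round 3: B 19, D 20. D has a majority (≥20).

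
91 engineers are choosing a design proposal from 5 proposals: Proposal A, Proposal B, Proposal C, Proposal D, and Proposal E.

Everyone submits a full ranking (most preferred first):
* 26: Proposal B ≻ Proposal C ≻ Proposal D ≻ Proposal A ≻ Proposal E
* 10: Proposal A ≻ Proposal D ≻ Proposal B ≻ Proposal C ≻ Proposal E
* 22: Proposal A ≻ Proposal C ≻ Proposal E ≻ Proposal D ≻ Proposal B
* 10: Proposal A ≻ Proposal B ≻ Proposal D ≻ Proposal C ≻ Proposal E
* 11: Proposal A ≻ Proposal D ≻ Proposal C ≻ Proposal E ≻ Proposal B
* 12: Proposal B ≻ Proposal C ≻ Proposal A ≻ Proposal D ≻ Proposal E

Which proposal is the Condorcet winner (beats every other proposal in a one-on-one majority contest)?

Proposal A

Proposal A vs Proposal B: 53–38
Proposal A vs Proposal C: 53–38
Proposal A vs Proposal D: 65–26
Proposal A vs Proposal E: 91–0
Proposal A beats every other proposal.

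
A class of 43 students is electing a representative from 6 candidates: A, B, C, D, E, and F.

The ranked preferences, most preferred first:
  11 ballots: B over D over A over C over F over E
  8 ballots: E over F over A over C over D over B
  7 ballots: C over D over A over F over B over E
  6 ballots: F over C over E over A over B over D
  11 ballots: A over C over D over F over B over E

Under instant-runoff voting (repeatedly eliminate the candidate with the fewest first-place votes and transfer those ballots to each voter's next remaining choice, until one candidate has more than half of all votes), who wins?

A

Round 1: A 11, B 11, C 7, D 0, E 8, F 6. D eliminated.
Round 2: A 11, B 11, C 7, E 8, F 6. F eliminated.
Round 3: A 11, B 11, C 13, E 8. E eliminated.
Round 4: A 19, B 11, C 13. B eliminated.
Round 5: A 30, C 13. A has a majority (≥22).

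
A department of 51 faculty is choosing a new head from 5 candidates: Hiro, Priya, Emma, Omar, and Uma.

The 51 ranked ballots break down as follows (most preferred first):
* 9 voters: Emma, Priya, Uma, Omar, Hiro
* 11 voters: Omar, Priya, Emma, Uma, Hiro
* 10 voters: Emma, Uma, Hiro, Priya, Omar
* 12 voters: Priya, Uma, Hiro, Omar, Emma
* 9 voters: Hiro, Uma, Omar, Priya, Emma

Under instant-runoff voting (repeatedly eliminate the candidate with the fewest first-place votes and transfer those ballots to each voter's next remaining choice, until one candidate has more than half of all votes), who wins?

Round 1: Hiro 9, Priya 12, Emma 19, Omar 11, Uma 0. Uma eliminated.
Round 2: Hiro 9, Priya 12, Emma 19, Omar 11. Hiro eliminated.
Round 3: Priya 12, Emma 19, Omar 20. Priya eliminated.
Round 4: Emma 19, Omar 32. Omar has a majority (≥26).

Omar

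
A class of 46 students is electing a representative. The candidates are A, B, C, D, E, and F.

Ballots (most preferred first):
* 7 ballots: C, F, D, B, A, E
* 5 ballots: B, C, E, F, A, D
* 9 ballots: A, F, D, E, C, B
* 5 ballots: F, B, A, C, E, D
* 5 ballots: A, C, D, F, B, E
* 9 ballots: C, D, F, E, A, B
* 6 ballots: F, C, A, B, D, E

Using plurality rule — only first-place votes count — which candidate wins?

First-place votes: A 14, B 5, C 16, D 0, E 0, F 11.

C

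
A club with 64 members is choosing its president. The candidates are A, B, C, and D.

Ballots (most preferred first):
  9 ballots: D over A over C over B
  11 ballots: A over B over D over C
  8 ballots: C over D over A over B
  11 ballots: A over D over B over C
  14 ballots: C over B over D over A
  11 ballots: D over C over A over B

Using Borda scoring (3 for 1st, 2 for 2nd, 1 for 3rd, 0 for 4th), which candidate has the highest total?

D

A: 9×2 + 11×3 + 8×1 + 11×3 + 14×0 + 11×1 = 103
B: 9×0 + 11×2 + 8×0 + 11×1 + 14×2 + 11×0 = 61
C: 9×1 + 11×0 + 8×3 + 11×0 + 14×3 + 11×2 = 97
D: 9×3 + 11×1 + 8×2 + 11×2 + 14×1 + 11×3 = 123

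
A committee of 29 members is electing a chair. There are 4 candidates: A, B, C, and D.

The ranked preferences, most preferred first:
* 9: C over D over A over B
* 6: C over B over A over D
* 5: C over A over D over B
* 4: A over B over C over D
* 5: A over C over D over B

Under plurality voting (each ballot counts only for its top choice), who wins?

C

First-place votes: A 9, B 0, C 20, D 0.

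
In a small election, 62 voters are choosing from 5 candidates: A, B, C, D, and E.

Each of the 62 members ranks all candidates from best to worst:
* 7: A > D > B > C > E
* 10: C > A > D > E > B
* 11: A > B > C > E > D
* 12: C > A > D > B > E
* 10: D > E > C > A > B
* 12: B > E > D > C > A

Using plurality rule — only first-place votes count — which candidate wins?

C

First-place votes: A 18, B 12, C 22, D 10, E 0.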